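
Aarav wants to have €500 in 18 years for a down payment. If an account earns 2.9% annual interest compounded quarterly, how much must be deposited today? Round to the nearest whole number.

Growth factor = (1 + 0.00725)^72 ≈ 1.6822242.
P = 500/1.6822242 ≈ 297.2255.

€297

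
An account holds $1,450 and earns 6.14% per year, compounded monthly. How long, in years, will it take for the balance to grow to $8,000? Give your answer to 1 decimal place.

27.9 years

We need (1 + 0.00511667)^(12t) = 5.5172, so 12t = ln 5.5172 / ln 1.005117 ≈ 334.6404.
t ≈ 334.6404/12 = 27.8867 years.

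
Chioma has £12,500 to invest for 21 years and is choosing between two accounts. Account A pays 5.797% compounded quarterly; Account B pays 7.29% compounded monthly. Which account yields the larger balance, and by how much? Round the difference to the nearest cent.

Account B, by £15,650.92

A: (1 + 0.0144925)^84 ≈ 3.34890339, so 12,500 × 3.34890339 ≈ 41,861.2924.
B: (1 + 0.006075)^252 ≈ 4.6009768461, so 12,500 × 4.6009768461 ≈ 57,512.2106.
Difference ≈ 15,650.9182 in favor of B.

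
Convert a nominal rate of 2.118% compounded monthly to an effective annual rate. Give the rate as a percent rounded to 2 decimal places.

EAR = (1 + 2.118%/12)^12 − 1 = (1 + 0.001765)^12 − 1.
(1 + 0.001765)^12 ≈ 1.021387, so EAR ≈ 2.13868%.

2.14%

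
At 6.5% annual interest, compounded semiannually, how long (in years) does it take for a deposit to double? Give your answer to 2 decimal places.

(1 + 0.0325)^(2t) = 2.
2t = ln 2 / ln(1 + 0.0325) ≈ 0.69315/0.031983 ≈ 21.6723.
t ≈ 10.8362.

10.84 years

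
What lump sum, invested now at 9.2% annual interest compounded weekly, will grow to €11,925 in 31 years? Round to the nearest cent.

Growth factor = (1 + 0.092/52)^1612 ≈ 17.278795373.
P = 11,925/17.278795373 ≈ 690.1523.

€690.15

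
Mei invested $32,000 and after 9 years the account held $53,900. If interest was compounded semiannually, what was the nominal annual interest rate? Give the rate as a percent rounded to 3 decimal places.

(1 + r/2)^18 = 53,900/32,000 = 1.68437.
1 + r/2 = 1.68437^(1/18) ≈ 1.02939, so r/2 ≈ 0.02939.
r ≈ 2·0.02939 = 5.87799%.

5.878%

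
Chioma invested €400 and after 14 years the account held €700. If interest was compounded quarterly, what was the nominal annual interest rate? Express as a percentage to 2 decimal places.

(1 + r/4)^56 = 700/400 = 1.75.
1 + r/4 = 1.75^(1/56) ≈ 1.010043, so r/4 ≈ 0.0100432.
r ≈ 4·0.0100432 = 4.01729%.

4.02%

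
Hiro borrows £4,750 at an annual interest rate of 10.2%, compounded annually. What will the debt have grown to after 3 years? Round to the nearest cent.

£6,356.80

Annual rate = 10.2% = 0.102; years = 3.
A = 4,750·(1 + 0.102)^3 ≈ 4,750·1.338273208 ≈ 6,356.7977.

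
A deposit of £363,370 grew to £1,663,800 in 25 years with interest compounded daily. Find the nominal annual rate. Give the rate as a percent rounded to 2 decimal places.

6.09%

(1 + r/365)^9125 = 1,663,800/363,370 = 4.5788.
1 + r/365 = 4.5788^(1/9125) ≈ 1.000167, so r/365 ≈ 0.000166747.
r ≈ 365·0.000166747 = 6.08626%.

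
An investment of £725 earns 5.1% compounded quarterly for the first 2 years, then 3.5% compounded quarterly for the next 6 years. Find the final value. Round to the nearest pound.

£989

After 2 years at 5.1%: 725 × 1.10666969 ≈ 802.3355.
Then 6 years at 3.5%: 802.3355 × 1.2325517 ≈ 988.9200.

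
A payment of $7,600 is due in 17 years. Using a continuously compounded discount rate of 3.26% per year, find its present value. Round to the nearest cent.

P = A·e^(−rt) = 7,600·e^(−0.5542).
e^(−0.5542) ≈ 0.5745317028, so P ≈ 4,366.4409.

$4,366.44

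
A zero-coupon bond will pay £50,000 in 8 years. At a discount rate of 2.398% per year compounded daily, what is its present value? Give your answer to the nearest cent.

Growth factor = (1 + 0.02398/365)^2920 ≈ 1.2114690311.
P = 50,000/1.2114690311 ≈ 41,272.2065.

£41,272.21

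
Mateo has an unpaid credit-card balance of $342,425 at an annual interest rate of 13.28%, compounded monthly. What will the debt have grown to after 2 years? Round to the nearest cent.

Periodic rate = 13.28%/12 = 0.0110667; periods = 12·2 = 24.
A = 342,425·(1 + 0.1328/12)^24 ≈ 342,425·1.30231193986 ≈ 445,944.1660.

$445,944.17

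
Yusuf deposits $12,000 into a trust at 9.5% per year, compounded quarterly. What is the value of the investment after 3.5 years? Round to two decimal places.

$16,668.48

Periodic rate = 9.5%/4 = 0.02375; periods = 4·3.5 = 14.
A = 12,000·(1 + 0.02375)^14 ≈ 12,000·1.3890401744 ≈ 16,668.4821.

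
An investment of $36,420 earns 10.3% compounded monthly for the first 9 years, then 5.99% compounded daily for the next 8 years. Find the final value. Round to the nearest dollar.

Phase 1: 36,420·(1 + 0.103/12)^108 ≈ 91,666.9884.
Phase 2: 91,666.9884·(1 + 0.0599/365)^2920 ≈ 148,016.3888.

$148,016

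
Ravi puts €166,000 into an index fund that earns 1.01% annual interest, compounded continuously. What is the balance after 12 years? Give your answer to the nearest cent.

€187,389.21

A = P·e^(rt) = 166,000·e^(0.0101·12) = 166,000·e^0.1212.
e^0.1212 ≈ 1.12885065992, so A ≈ 187,389.2095.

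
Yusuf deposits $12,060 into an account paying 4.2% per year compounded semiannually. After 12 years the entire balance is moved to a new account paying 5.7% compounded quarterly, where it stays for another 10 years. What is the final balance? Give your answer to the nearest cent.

After 12 years at 4.2%: 12,060 × 1.6467126058 ≈ 19,859.3540.
Then 10 years at 5.7%: 19,859.3540 × 1.7611674697 ≈ 34,975.6483.

$34,975.65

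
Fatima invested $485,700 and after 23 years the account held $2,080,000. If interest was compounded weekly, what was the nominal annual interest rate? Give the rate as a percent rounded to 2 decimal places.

6.33%

(1 + r/52)^1196 = 2,080,000/485,700 = 4.28248.
1 + r/52 = 4.28248^(1/1196) ≈ 1.001217, so r/52 ≈ 0.0012169.
r ≈ 52·0.0012169 = 6.32790%.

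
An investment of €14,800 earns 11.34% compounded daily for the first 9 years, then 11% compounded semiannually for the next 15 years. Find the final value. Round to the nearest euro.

€204,648

After 9 years at 11.34%: 14,800 × 2.77441937289 ≈ 41,061.4067.
Then 15 years at 11%: 41,061.4067 × 4.9839512884 ≈ 204,648.0509.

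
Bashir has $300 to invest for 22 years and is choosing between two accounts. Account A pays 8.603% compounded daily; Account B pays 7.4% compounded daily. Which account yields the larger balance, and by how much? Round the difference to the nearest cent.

Account A growth factor: (1 + 0.08603/365)^8030 ≈ 6.635519664; balance ≈ 1,990.6559.
Account B growth factor: (1 + 0.074/365)^8030 ≈ 5.092836743; balance ≈ 1,527.8510.
Account A is larger by 462.8049.

Account A, by $462.80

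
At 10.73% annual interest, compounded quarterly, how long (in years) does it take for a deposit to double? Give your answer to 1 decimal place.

(1 + 0.026825)^(4t) = 2.
4t = ln 2 / ln(1 + 0.026825) ≈ 0.69315/0.0264715 ≈ 26.1846.
t ≈ 6.5462.

6.5 years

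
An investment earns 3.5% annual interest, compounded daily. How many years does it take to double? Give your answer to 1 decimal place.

(1 + 0.0000958904)^(365t) = 2.
365t = ln 2 / ln(1 + 0.0000958904) ≈ 0.69315/9.58858e-05 ≈ 7228.8815.
t ≈ 19.8052.

19.8 years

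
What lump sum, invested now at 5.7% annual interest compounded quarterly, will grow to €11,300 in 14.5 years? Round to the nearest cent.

€4,973.56

Growth factor = (1 + 0.01425)^58 ≈ 2.2720137211.
P = 11,300/2.2720137211 ≈ 4,973.5615.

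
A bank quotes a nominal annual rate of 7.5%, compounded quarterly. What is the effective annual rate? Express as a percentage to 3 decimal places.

7.714%

One year is 4 periods at 0.01875 each: (1 + 0.01875)^4 ≈ 1.077136.
EAR = 1.077136 − 1 ≈ 7.71359%.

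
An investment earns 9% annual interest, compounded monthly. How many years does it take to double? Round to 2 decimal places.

(1 + 0.0075)^(12t) = 2.
12t = ln 2 / ln(1 + 0.0075) ≈ 0.69315/0.00747201 ≈ 92.7658.
t ≈ 7.7305.

7.73 years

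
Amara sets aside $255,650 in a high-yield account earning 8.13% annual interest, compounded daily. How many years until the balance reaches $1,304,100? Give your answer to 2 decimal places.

We need (1 + 0.00022274)^(365t) = 5.1011, so 365t = ln 5.1011 / ln 1.000223 ≈ 7316.3445.
t ≈ 7316.3445/365 = 20.0448 years.

20.04 years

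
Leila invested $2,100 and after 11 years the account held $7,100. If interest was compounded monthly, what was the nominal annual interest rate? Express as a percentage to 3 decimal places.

11.125%

The 132-period growth factor is 7,100/2,100 = 3.38095.
r/12 = 3.38095^(1/132) − 1 ≈ 0.00927118, so r ≈ 12·0.00927118 = 11.12541%.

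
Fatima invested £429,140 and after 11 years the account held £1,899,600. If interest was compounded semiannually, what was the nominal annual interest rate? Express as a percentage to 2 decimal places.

The 22-period growth factor is 1,899,600/429,140 = 4.42653.
r/2 = 4.42653^(1/22) − 1 ≈ 0.0699575, so r ≈ 2·0.0699575 = 13.99149%.

13.99%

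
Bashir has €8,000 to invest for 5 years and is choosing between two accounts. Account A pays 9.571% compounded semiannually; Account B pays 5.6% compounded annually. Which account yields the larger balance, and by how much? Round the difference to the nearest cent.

A: (1 + 0.047855)^10 ≈ 1.5959228775, so 8,000 × 1.5959228775 ≈ 12,767.3830.
B: (1 + 0.056)^5 ≈ 1.3131658832, so 8,000 × 1.3131658832 ≈ 10,505.3271.
Difference ≈ 2,262.0560 in favor of A.

Account A, by €2,262.06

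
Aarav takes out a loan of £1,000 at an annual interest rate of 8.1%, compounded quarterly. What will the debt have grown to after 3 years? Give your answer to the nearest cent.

Periodic rate = 8.1%/4 = 0.02025; periods = 4·3 = 12.
A = 1,000·(1 + 0.02025)^12 ≈ 1,000·1.27197695 ≈ 1,271.9769.

£1,271.98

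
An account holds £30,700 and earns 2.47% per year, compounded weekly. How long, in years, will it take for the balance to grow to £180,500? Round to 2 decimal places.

We need (1 + 0.000475)^(52t) = 5.8795, so 52t = ln 5.8795 / ln 1.000475 ≈ 3730.2922.
t ≈ 3730.2922/52 = 71.7364 years.

71.74 years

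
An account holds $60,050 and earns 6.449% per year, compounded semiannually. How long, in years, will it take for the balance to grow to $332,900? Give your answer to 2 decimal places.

We need (1 + 0.032245)^(2t) = 5.5437, so 2t = ln 5.5437 / ln 1.032245 ≈ 53.9659.
t ≈ 53.9659/2 = 26.9830 years.

26.98 years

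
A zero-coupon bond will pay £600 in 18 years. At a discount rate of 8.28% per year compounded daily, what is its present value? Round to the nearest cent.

Growth factor = (1 + 0.0828/365)^6570 ≈ 4.43812051.
P = 600/4.43812051 ≈ 135.1924.

£135.19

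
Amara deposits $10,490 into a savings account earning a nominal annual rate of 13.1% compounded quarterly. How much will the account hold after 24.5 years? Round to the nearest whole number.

Growth factor = (1 + 0.03275)^98 ≈ 23.5250176299.
A ≈ 10,490 × 23.5250176299 ≈ 246,777.4349.

$246,777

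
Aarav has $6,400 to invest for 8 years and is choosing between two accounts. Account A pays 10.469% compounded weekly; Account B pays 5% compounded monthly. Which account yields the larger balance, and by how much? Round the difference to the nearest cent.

Account A, by $5,235.84

Account A growth factor: (1 + 0.10469/52)^416 ≈ 2.3086848958; balance ≈ 14,775.5833.
Account B growth factor: (1 + 0.05/12)^96 ≈ 1.490585468; balance ≈ 9,539.7470.
Account A is larger by 5,235.8363.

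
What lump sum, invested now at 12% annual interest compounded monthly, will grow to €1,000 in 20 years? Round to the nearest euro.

€92

Periodic rate = 12%/12 = 0.01; 240 periods.
P = 1,000/(1 + 0.01)^240 ≈ 1,000/10.8925537 ≈ 91.8058.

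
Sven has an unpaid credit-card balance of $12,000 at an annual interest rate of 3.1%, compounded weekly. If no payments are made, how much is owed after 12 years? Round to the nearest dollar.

$17,406

Growth factor = (1 + 0.031/52)^624 ≈ 1.4504722012.
A ≈ 12,000 × 1.4504722012 ≈ 17,405.6664.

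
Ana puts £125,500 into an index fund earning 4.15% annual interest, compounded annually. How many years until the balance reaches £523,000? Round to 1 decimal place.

35.1 years

(1 + 0.0415)^t = 523,000/125,500 = 4.1673.
t·ln(1 + 0.0415) = ln(4.1673); t = 1.4273/0.040662 ≈ 35.1010.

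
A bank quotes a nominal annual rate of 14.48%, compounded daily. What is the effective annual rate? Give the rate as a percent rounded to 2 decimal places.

One year is 365 periods at 0.000396712 each: (1 + 0.000396712)^365 ≈ 1.155775.
EAR = 1.155775 − 1 ≈ 15.57752%.

15.58%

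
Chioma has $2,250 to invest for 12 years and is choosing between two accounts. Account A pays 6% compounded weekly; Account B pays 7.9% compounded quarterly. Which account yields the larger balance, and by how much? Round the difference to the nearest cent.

Account B, by $1,132.26

A: (1 + 0.06/52)^624 ≈ 2.053580664, so 2,250 × 2.053580664 ≈ 4,620.5565.
B: (1 + 0.01975)^48 ≈ 2.556808912, so 2,250 × 2.556808912 ≈ 5,752.8201.
Difference ≈ 1,132.2636 in favor of B.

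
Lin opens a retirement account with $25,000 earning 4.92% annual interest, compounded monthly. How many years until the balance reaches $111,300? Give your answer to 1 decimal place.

30.4 years

We need (1 + 0.0041)^(12t) = 4.452, so 12t = ln 4.452 / ln 1.0041 ≈ 364.9787.
t ≈ 364.9787/12 = 30.4149 years.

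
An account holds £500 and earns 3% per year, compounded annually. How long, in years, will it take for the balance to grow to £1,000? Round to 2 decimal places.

23.45 years

(1 + 0.03)^t = 1,000/500 = 2.
t·ln(1 + 0.03) = ln(2); t = 0.69315/0.0295588 ≈ 23.4498.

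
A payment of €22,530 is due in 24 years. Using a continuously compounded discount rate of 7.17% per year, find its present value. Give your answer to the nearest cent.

€4,031.13

P = A·e^(−rt) = 22,530·e^(−1.7208).
e^(−1.7208) ≈ 0.17892295228, so P ≈ 4,031.1341.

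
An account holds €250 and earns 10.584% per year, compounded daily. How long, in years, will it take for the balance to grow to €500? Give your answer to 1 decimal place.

(1 + 0.000289973)^(365t) = 500/250 = 2.
365t·ln(1 + 0.000289973) = ln(2); 365t = 0.69315/0.000289931 ≈ 2390.7351.
t ≈ 6.5500 years.

6.5 years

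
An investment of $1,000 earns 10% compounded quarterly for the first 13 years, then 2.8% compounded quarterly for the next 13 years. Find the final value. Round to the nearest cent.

$5,190.07

Phase 1: 1,000·(1 + 0.025)^52 ≈ 3,611.1123.
Phase 2: 3,611.1123·(1 + 0.007)^52 ≈ 5,190.0730.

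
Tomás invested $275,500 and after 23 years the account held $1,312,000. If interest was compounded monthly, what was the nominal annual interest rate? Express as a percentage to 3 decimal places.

(1 + r/12)^276 = 1,312,000/275,500 = 4.76225.
1 + r/12 = 4.76225^(1/276) ≈ 1.005671, so r/12 ≈ 0.0056708.
r ≈ 12·0.0056708 = 6.80496%.

6.805%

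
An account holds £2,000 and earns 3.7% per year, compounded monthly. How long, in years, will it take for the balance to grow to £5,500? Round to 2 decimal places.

We need (1 + 0.00308333)^(12t) = 2.75, so 12t = ln 2.75 / ln 1.003083 ≈ 328.5923.
t ≈ 328.5923/12 = 27.3827 years.

27.38 years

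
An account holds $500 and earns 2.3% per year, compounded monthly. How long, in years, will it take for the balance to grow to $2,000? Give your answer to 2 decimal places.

60.33 years

We need (1 + 0.00191667)^(12t) = 4, so 12t = ln 4 / ln 1.001917 ≈ 723.9769.
t ≈ 723.9769/12 = 60.3314 years.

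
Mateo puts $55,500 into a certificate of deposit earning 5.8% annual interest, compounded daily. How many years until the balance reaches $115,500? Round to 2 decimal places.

We need (1 + 0.000158904)^(365t) = 2.0811, so 365t = ln 2.0811 / ln 1.000159 ≈ 4612.5033.
t ≈ 4612.5033/365 = 12.6370 years.

12.64 years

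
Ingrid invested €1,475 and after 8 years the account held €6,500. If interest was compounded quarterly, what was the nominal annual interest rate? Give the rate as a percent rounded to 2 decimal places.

18.98%

(1 + r/4)^32 = 6,500/1,475 = 4.40678.
1 + r/4 = 4.40678^(1/32) ≈ 1.047439, so r/4 ≈ 0.0474391.
r ≈ 4·0.0474391 = 18.97565%.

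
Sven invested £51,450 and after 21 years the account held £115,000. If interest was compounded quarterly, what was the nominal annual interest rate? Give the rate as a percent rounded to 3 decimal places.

The 84-period growth factor is 115,000/51,450 = 2.23518.
r/4 = 2.23518^(1/84) − 1 ≈ 0.00962125, so r ≈ 4·0.00962125 = 3.84850%.

3.848%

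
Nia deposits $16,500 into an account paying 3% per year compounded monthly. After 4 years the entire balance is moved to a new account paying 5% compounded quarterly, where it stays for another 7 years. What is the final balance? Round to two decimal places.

$26,338.75

After 4 years at 3%: 16,500 × 1.127328021 ≈ 18,600.9123.
Then 7 years at 5%: 18,600.9123 × 1.4159923036 ≈ 26,338.7487.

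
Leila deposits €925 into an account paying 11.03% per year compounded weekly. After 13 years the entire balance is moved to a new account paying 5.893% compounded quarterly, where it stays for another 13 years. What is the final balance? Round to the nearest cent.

Phase 1: 925·(1 + 0.1103/52)^676 ≈ 3,874.5125.
Phase 2: 3,874.5125·(1 + 0.0147325)^52 ≈ 8,288.9347.

€8,288.93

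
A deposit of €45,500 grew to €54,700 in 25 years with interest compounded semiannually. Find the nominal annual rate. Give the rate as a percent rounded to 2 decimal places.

The 50-period growth factor is 54,700/45,500 = 1.2022.
r/2 = 1.2022^(1/50) − 1 ≈ 0.00368982, so r ≈ 2·0.00368982 = 0.73796%.

0.74%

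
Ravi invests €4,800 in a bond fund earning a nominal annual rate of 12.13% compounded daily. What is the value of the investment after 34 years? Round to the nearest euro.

Periodic rate = 12.13%/365 = 0.000332329; periods = 365·34 = 12410.
A = 4,800·(1 + 0.1213/365)^12410 ≈ 4,800·61.7759948799 ≈ 296,524.7754.

€296,525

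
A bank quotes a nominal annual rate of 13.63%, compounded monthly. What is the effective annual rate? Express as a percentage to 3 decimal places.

EAR = (1 + 13.63%/12)^12 − 1 = (1 + 0.0113583)^12 − 1.
(1 + 0.0113583)^12 ≈ 1.145146, so EAR ≈ 14.51455%.

14.515%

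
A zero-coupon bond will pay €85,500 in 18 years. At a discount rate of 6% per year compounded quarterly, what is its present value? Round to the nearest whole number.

€29,269

Growth factor = (1 + 0.015)^72 ≈ 2.9211579607.
P = 85,500/2.9211579607 ≈ 29,269.2149.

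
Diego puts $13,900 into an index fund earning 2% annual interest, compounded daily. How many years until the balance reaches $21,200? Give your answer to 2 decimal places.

(1 + 0.0000547945)^(365t) = 21,200/13,900 = 1.5252.
365t·ln(1 + 0.0000547945) = ln(1.5252); 365t = 0.42211/5.4793e-05 ≈ 7703.7613.
t ≈ 21.1062 years.

21.11 years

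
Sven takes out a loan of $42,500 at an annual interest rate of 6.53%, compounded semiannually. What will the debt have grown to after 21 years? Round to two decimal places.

Growth factor = (1 + 0.03265)^42 ≈ 3.8550700481.
A ≈ 42,500 × 3.8550700481 ≈ 163,840.4770.

$163,840.48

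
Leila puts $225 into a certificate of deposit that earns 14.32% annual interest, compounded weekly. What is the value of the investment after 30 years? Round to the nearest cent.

Periodic rate = 14.32%/52 = 0.00275385; periods = 52·30 = 1560.
A = 225·(1 + 0.1432/52)^1560 ≈ 225·72.973442668 ≈ 16,419.0246.

$16,419.02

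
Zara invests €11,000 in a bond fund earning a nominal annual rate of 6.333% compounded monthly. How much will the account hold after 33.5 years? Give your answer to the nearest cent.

Growth factor = (1 + 0.0052775)^402 ≈ 8.2976833852.
A ≈ 11,000 × 8.2976833852 ≈ 91,274.5172.

€91,274.52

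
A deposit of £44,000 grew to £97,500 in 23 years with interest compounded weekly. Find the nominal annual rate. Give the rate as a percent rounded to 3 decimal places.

(1 + r/52)^1196 = 97,500/44,000 = 2.21591.
1 + r/52 = 2.21591^(1/1196) ≈ 1.000665, so r/52 ≈ 0.000665491.
r ≈ 52·0.000665491 = 3.46055%.

3.461%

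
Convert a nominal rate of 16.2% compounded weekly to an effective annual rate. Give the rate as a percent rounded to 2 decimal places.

One year is 52 periods at 0.00311538 each: (1 + 0.00311538)^52 ≈ 1.175564.
EAR = 1.175564 − 1 ≈ 17.55642%.

17.56%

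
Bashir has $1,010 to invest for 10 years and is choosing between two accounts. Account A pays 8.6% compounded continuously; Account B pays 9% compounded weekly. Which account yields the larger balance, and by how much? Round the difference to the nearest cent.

A: e^(0.086·10) = e^0.86 ≈ 2.363160694, so 1,010 × 2.363160694 ≈ 2,386.7923.
B: (1 + 0.09/52)^520 ≈ 2.45769041, so 1,010 × 2.45769041 ≈ 2,482.2673.
Difference ≈ 95.4750 in favor of B.

Account B, by $95.48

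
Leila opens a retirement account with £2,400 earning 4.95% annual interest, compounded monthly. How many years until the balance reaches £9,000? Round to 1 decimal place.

(1 + 0.004125)^(12t) = 9,000/2,400 = 3.75.
12t·ln(1 + 0.004125) = ln(3.75); 12t = 1.3218/0.00411652 ≈ 321.0861.
t ≈ 26.7572 years.

26.8 years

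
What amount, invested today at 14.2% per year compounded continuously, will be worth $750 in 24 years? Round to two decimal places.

$24.83

P = A·e^(−rt) = 750·e^(−3.408).
e^(−3.408) ≈ 0.0331073489, so P ≈ 24.8305.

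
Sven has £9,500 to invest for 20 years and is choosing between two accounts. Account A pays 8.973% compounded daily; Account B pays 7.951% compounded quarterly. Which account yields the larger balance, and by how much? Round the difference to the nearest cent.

Account A growth factor: (1 + 0.08973/365)^7300 ≈ 6.0157404826; balance ≈ 57,149.5346.
Account B growth factor: (1 + 0.0198775)^80 ≈ 4.8288182238; balance ≈ 45,873.7731.
Account A is larger by 11,275.7615.

Account A, by £11,275.76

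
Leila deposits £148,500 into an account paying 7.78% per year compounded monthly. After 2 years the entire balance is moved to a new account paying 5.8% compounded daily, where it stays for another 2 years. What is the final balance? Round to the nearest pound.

£194,742

After 2 years at 7.78%: 148,500 × 1.16777212424 ≈ 173,414.1604.
Then 2 years at 5.8%: 173,414.1604 × 1.12298552326 ≈ 194,741.5917.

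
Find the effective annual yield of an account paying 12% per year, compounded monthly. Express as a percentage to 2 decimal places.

One year is 12 periods at 0.01 each: (1 + 0.01)^12 ≈ 1.126825.
EAR = 1.126825 − 1 ≈ 12.68250%.

12.68%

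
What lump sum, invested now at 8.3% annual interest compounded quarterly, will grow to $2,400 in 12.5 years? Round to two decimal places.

Growth factor = (1 + 0.02075)^50 ≈ 2.792347279.
P = 2,400/2.792347279 ≈ 859.4919.

$859.49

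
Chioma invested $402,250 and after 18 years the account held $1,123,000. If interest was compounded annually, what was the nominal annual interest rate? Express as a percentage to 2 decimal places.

(1 + r)^18 = 1,123,000/402,250 = 2.7918.
1 + r = 2.7918^(1/18) ≈ 1.058696, so r ≈ 0.0586961.
r ≈ 5.86961%.

5.87%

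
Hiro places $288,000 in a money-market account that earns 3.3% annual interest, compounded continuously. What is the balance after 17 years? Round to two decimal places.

A = P·e^(rt) = 288,000·e^(0.033·17) = 288,000·e^0.561.
e^0.561 ≈ 1.75242404842, so A ≈ 504,698.1259.

$504,698.13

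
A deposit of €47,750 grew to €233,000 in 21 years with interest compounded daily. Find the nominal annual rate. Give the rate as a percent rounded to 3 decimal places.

7.549%

(1 + r/365)^7665 = 233,000/47,750 = 4.87958.
1 + r/365 = 4.87958^(1/7665) ≈ 1.000207, so r/365 ≈ 0.000206813.
r ≈ 365·0.000206813 = 7.54868%.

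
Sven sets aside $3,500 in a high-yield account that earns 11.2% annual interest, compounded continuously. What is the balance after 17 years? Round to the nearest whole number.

$23,494

A = P·e^(rt) = 3,500·e^(0.112·17) = 3,500·e^1.904.
e^1.904 ≈ 6.7126915786, so A ≈ 23,494.4205.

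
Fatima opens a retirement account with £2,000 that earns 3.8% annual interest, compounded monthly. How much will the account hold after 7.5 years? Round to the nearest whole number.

£2,658

Periodic rate = 3.8%/12 = 0.00316667; periods = 12·7.5 = 90.
A = 2,000·(1 + 0.038/12)^90 ≈ 2,000·1.329163372 ≈ 2,658.3267.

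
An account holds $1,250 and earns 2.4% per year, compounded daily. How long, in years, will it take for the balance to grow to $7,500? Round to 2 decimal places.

We need (1 + 0.0000657534)^(365t) = 6, so 365t = ln 6 / ln 1.000066 ≈ 27250.5711.
t ≈ 27250.5711/365 = 74.6591 years.

74.66 years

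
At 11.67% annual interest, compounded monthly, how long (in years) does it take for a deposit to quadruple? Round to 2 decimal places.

11.94 years

(1 + 0.009725)^(12t) = 4.
12t = ln 4 / ln(1 + 0.009725) ≈ 1.3863/0.00967802 ≈ 143.2416.
t ≈ 11.9368.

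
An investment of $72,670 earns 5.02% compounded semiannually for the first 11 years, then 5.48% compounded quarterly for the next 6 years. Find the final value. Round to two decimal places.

$173,795.69

After 11 years at 5.02%: 72,670 × 1.72527026532 ≈ 125,375.3902.
Then 6 years at 5.48%: 125,375.3902 × 1.38620262165 ≈ 173,795.6946.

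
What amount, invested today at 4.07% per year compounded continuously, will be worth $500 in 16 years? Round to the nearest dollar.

P = A·e^(−rt) = 500·e^(−0.6512).
e^(−0.6512) ≈ 0.521419698, so P ≈ 260.7098.

$261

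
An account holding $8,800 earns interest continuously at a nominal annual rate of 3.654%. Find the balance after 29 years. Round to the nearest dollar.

$25,391

A = P·e^(rt) = 8,800·e^(0.03654·29) = 8,800·e^1.05966.
e^1.05966 ≈ 2.8853897899, so A ≈ 25,391.4302.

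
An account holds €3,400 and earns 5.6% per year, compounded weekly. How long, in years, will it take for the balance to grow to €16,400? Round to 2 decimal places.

28.11 years

We need (1 + 0.00107692)^(52t) = 4.8235, so 52t = ln 4.8235 / ln 1.001077 ≈ 1461.8992.
t ≈ 1461.8992/52 = 28.1134 years.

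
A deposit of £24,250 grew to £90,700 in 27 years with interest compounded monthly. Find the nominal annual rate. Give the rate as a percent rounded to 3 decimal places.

4.896%

(1 + r/12)^324 = 90,700/24,250 = 3.74021.
1 + r/12 = 3.74021^(1/324) ≈ 1.00408, so r/12 ≈ 0.00407972.
r ≈ 12·0.00407972 = 4.89567%.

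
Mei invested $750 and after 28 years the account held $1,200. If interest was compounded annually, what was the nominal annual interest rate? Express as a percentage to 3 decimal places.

1.693%

The 28-period growth factor is 1,200/750 = 1.6.
r = 1.6^(1/28) − 1 ≈ 0.0169275, i.e. 1.69275%.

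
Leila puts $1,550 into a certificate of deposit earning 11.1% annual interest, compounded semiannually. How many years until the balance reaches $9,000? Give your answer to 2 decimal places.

We need (1 + 0.0555)^(2t) = 5.8065, so 2t = ln 5.8065 / ln 1.0555 ≈ 32.5647.
t ≈ 32.5647/2 = 16.2824 years.

16.28 years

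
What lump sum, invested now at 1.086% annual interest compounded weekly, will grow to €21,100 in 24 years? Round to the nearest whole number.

Growth factor = (1 + 0.01086/52)^1248 ≈ 1.2977250721.
P = 21,100/1.2977250721 ≈ 16,259.2220.

€16,259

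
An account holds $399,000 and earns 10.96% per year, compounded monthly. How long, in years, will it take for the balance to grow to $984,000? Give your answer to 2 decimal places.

8.27 years

(1 + 0.00913333)^(12t) = 984,000/399,000 = 2.4662.
12t·ln(1 + 0.00913333) = ln(2.4662); 12t = 0.90266/0.00909188 ≈ 99.2825.
t ≈ 8.2735 years.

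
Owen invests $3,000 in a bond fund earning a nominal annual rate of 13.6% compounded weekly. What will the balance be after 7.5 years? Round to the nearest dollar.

$8,309

Growth factor = (1 + 0.136/52)^390 ≈ 2.769504643.
A ≈ 3,000 × 2.769504643 ≈ 8,308.5139.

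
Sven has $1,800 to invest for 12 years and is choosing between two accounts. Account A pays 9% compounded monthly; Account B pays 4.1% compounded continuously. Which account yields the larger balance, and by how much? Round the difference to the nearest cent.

Account A, by $2,335.05

Account A growth factor: (1 + 0.0075)^144 ≈ 2.932836774; balance ≈ 5,279.1062.
Account B growth factor: e^(0.041·12) = e^0.492 ≈ 1.635584119; balance ≈ 2,944.0514.
Account A is larger by 2,335.0548.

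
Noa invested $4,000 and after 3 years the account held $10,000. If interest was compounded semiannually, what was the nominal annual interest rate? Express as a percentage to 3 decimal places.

(1 + r/2)^6 = 10,000/4,000 = 2.5.
1 + r/2 = 2.5^(1/6) ≈ 1.164993, so r/2 ≈ 0.164993.
r ≈ 2·0.164993 = 32.99861%.

32.999%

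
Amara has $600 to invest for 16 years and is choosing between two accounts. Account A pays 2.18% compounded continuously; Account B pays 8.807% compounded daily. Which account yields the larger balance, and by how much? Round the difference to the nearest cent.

Account B, by $1,604.57

A: e^(0.0218·16) = e^0.3488 ≈ 1.41736569, so 600 × 1.41736569 ≈ 850.4194.
B: (1 + 0.08807/365)^5840 ≈ 4.091657013, so 600 × 4.091657013 ≈ 2,454.9942.
Difference ≈ 1,604.5748 in favor of B.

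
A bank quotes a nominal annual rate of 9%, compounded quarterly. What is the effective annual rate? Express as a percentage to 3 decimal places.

9.308%

EAR = (1 + 9%/4)^4 − 1 = (1 + 0.0225)^4 − 1.
(1 + 0.0225)^4 ≈ 1.093083, so EAR ≈ 9.30833%.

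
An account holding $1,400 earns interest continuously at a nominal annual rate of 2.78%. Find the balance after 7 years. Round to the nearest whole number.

A = P·e^(rt) = 1,400·e^(0.0278·7) = 1,400·e^0.1946.
e^0.1946 ≈ 1.214824959, so A ≈ 1,700.7549.

$1,701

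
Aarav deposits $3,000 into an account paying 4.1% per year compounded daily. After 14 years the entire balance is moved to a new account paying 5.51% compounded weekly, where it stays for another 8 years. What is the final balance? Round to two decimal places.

$8,274.24

Phase 1: 3,000·(1 + 0.041/365)^5110 ≈ 5,325.8912.
Phase 2: 5,325.8912·(1 + 0.0551/52)^416 ≈ 8,274.2367.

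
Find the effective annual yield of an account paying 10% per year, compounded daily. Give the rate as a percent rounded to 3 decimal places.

EAR = (1 + 10%/365)^365 − 1 = (1 + 0.000273973)^365 − 1.
(1 + 0.000273973)^365 ≈ 1.105156, so EAR ≈ 10.51558%.

10.516%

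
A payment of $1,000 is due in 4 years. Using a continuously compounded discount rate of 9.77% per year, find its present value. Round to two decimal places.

$676.52

P = A·e^(−rt) = 1,000·e^(−0.3908).
e^(−0.3908) ≈ 0.676515446, so P ≈ 676.5154.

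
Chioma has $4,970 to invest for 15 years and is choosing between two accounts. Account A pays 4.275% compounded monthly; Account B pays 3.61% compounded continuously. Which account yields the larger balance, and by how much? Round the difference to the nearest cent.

A: (1 + 0.0035625)^180 ≈ 1.896690412, so 4,970 × 1.896690412 ≈ 9,426.5513.
B: e^(0.0361·15) = e^0.5415 ≈ 1.718582804, so 4,970 × 1.718582804 ≈ 8,541.3565.
Difference ≈ 885.1948 in favor of A.

Account A, by $885.19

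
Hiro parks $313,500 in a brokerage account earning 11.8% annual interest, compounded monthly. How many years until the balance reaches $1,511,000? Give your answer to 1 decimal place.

13.4 years

We need (1 + 0.00983333)^(12t) = 4.8198, so 12t = ln 4.8198 / ln 1.009833 ≈ 160.7235.
t ≈ 160.7235/12 = 13.3936 years.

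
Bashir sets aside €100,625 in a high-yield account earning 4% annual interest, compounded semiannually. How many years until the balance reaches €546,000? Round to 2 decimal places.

(1 + 0.02)^(2t) = 546,000/100,625 = 5.4261.
2t·ln(1 + 0.02) = ln(5.4261); 2t = 1.6912/0.0198026 ≈ 85.4037.
t ≈ 42.7019 years.

42.70 years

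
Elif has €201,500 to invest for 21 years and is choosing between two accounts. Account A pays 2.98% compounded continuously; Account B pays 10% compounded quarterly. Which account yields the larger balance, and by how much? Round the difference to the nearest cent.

A: e^(0.0298·21) = e^0.6258 ≈ 1.8697411522, so 201,500 × 1.8697411522 ≈ 376,752.8422.
B: (1 + 0.025)^84 ≈ 7.958013891389, so 201,500 × 7.958013891389 ≈ 1,603,539.7991.
Difference ≈ 1,226,786.9569 in favor of B.

Account B, by €1,226,786.96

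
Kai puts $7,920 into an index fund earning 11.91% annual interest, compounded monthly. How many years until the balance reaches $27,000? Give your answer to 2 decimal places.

10.35 years

We need (1 + 0.009925)^(12t) = 3.4091, so 12t = ln 3.4091 / ln 1.009925 ≈ 124.1836.
t ≈ 124.1836/12 = 10.3486 years.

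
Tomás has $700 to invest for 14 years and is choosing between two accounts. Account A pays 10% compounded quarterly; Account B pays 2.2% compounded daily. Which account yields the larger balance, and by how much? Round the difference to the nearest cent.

Account A, by $1,837.71

Account A growth factor: (1 + 0.025)^56 ≈ 3.98599236; balance ≈ 2,790.1947.
Account B growth factor: (1 + 0.022/365)^5110 ≈ 1.36068836; balance ≈ 952.4819.
Account A is larger by 1,837.7128.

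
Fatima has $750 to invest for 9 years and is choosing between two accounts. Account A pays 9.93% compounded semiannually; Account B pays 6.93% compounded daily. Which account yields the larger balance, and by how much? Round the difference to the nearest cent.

Account A growth factor: (1 + 0.04965)^18 ≈ 2.392220358; balance ≈ 1,794.1653.
Account B growth factor: (1 + 0.0693/365)^3285 ≈ 1.86570836; balance ≈ 1,399.2813.
Account A is larger by 394.8840.

Account A, by $394.88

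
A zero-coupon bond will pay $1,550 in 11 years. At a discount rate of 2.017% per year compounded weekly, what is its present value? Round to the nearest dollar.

Periodic rate = 2.017%/52 = 0.000387885; 572 periods.
P = 1,550/(1 + 0.02017/52)^572 ≈ 1,550/1.24835537 ≈ 1,241.6336.

$1,242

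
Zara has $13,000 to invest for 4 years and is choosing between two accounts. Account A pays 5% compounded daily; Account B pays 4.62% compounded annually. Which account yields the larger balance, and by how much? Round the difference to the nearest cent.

Account A, by $303.95

A: (1 + 0.05/365)^1460 ≈ 1.2213860283, so 13,000 × 1.2213860283 ≈ 15,878.0184.
B: (1 + 0.0462)^4 ≈ 1.1980056403, so 13,000 × 1.1980056403 ≈ 15,574.0733.
Difference ≈ 303.9450 in favor of A.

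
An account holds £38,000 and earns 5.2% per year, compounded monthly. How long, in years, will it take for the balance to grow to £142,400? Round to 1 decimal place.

25.5 years

We need (1 + 0.00433333)^(12t) = 3.7474, so 12t = ln 3.7474 / ln 1.004333 ≈ 305.5186.
t ≈ 305.5186/12 = 25.4599 years.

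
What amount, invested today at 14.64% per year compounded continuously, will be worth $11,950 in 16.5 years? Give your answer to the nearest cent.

P = A·e^(−rt) = 11,950·e^(−2.4156).
e^(−2.4156) ≈ 0.089313734601, so P ≈ 1,067.2991.

$1,067.30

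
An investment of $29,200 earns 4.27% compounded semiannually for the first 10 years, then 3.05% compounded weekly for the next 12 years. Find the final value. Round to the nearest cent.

Phase 1: 29,200·(1 + 0.02135)^20 ≈ 44,552.7705.
Phase 2: 44,552.7705·(1 + 0.0305/52)^624 ≈ 64,236.2085.

$64,236.21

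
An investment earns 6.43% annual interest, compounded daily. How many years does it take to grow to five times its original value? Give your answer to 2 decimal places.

(1 + 0.000176164)^(365t) = 5.
365t = ln 5 / ln(1 + 0.000176164) ≈ 1.6094/0.000176149 ≈ 9136.8053.
t ≈ 25.0323.

25.03 years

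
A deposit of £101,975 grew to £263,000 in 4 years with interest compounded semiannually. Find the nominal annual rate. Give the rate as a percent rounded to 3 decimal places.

The 8-period growth factor is 263,000/101,975 = 2.57906.
r/2 = 2.57906^(1/8) − 1 ≈ 0.125726, so r ≈ 2·0.125726 = 25.14523%.

25.145%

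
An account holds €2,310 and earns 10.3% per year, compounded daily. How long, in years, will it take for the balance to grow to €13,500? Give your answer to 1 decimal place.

We need (1 + 0.000282192)^(365t) = 5.8442, so 365t = ln 5.8442 / ln 1.000282 ≈ 6257.0612.
t ≈ 6257.0612/365 = 17.1426 years.

17.1 years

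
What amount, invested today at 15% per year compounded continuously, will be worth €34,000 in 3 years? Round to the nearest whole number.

€21,679

P = A·e^(−rt) = 34,000·e^(−0.45).
e^(−0.45) ≈ 0.63762815162, so P ≈ 21,679.3572.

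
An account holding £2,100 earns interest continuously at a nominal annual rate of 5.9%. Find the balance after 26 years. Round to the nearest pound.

A = P·e^(rt) = 2,100·e^(0.059·26) = 2,100·e^1.534.
e^1.534 ≈ 4.636686524, so A ≈ 9,737.0417.

£9,737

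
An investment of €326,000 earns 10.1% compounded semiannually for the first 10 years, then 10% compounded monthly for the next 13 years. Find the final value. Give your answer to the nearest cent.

After 10 years at 10.1%: 326,000 × 2.678681848786 ≈ 873,250.2827.
Then 13 years at 10%: 873,250.2827 × 3.649584184655 ≈ 3,187,000.4210.

€3,187,000.42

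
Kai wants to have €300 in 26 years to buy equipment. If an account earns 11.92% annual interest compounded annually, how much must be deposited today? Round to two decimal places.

€16.05

Annual rate = 11.92% = 0.1192; 26 periods.
P = 300/(1 + 0.1192)^26 ≈ 300/18.68961 ≈ 16.0517.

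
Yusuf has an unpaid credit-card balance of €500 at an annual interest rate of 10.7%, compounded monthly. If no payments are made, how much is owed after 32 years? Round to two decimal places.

Periodic rate = 10.7%/12 = 0.00891667; periods = 12·32 = 384.
A = 500·(1 + 0.107/12)^384 ≈ 500·30.229697679 ≈ 15,114.8488.

€15,114.85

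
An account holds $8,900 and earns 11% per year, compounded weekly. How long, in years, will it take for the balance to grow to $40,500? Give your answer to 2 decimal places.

13.79 years

(1 + 0.00211538)^(52t) = 40,500/8,900 = 4.5506.
52t·ln(1 + 0.00211538) = ln(4.5506); 52t = 1.5153/0.00211315 ≈ 717.0577.
t ≈ 13.7896 years.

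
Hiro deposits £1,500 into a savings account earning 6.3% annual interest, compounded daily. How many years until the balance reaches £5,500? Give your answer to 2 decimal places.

20.63 years

(1 + 0.000172603)^(365t) = 5,500/1,500 = 3.6667.
365t·ln(1 + 0.000172603) = ln(3.6667); 365t = 1.2993/0.000172588 ≈ 7528.2415.
t ≈ 20.6253 years.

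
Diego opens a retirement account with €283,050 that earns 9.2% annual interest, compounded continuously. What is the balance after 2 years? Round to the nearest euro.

€340,231

A = P·e^(rt) = 283,050·e^(0.092·2) = 283,050·e^0.184.
e^0.184 ≈ 1.2020158231, so A ≈ 340,230.5787.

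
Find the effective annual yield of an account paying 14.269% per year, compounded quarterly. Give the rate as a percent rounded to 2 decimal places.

15.05%

One year is 4 periods at 0.0356725 each: (1 + 0.0356725)^4 ≈ 1.150508.
EAR = 1.150508 − 1 ≈ 15.05084%.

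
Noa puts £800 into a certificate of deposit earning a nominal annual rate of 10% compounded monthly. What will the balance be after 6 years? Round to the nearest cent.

£1,454.08

Periodic rate = 10%/12 = 0.00833333; periods = 12·6 = 72.
A = 800·(1 + 0.1/12)^72 ≈ 800·1.81759428 ≈ 1,454.0754.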